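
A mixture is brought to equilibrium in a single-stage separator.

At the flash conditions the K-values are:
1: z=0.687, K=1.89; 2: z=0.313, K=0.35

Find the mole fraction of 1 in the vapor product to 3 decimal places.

Let ψ = V/F and solve Σ zᵢ(Kᵢ−1)/(1+ψ(Kᵢ−1)) = 0.
Feasibility: ΣzᵢKᵢ = 1.408, Σzᵢ/Kᵢ = 1.258 — both > 1, two phases present.
Binary case is linear: z₁(K₁−1)(1+ψ(K₂−1)) + z₂(K₂−1)(1+ψ(K₁−1)) = 0
⇒ ψ = [z₁(K₁−1)+z₂(K₂−1)] / [−(K₁−1)(K₂−1)] = 0.4080/0.5785 = 0.705
Compositions from xᵢ = zᵢ/(1+ψ(Kᵢ−1)), yᵢ = Kᵢxᵢ:
  1: x = 0.422, y = 0.798
  2: x = 0.578, y = 0.202

y_1 = 0.798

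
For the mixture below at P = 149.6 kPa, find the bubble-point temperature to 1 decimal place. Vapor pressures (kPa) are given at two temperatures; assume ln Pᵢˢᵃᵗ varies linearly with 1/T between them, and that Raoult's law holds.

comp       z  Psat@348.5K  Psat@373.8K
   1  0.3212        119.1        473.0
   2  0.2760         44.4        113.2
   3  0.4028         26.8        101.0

T = 365.6 K

Bubble-point temperature: ΣzᵢPᵢˢᵃᵗ(T) = P. Interpolate ln Pᵢˢᵃᵗ = aᵢ + bᵢ/T.
  T = 348.5 K: ΣzᵢPᵢˢᵃᵗ = 61.30 kPa
  T = 373.8 K: ΣzᵢPᵢˢᵃᵗ = 223.85 kPa
  T = 361.1 K: ΣzᵢPᵢˢᵃᵗ = 119.13 kPa
  T = 367.5 K: ΣzᵢPᵢˢᵃᵗ = 164.49 kPa
  T = 364.3 K: ΣzᵢPᵢˢᵃᵗ = 140.16 kPa
  T = 365.9 K: ΣzᵢPᵢˢᵃᵗ = 151.88 kPa
Interpolating between 364.3 K and 365.9 K gives T ≈ 365.6 K.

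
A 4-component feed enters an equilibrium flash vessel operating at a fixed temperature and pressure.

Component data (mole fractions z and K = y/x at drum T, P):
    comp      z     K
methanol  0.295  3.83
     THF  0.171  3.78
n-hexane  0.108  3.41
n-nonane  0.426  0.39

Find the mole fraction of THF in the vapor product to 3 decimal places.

Material balance + equilibrium reduce to Σ zᵢ(Kᵢ−1)/(1+ψ(Kᵢ−1)) = 0.
Check two-phase: ΣzᵢKᵢ = 2.311 > 1 and Σzᵢ/Kᵢ = 1.246 > 1, so g(0) = 1.311 > 0 and g(1) = -0.246 < 0.
Newton–Raphson from ψ = 0.44:
  ψ = 0.440: g = 0.3568, g' = -1.180 → ψ = 0.742
  ψ = 0.742: g = 0.0428, g' = -0.997 → ψ = 0.785
Converged at ψ = 0.785.
Compositions from xᵢ = zᵢ/(1+ψ(Kᵢ−1)), yᵢ = Kᵢxᵢ:
  methanol: x = 0.092, y = 0.351
  THF: x = 0.054, y = 0.203
  n-hexane: x = 0.037, y = 0.127
  n-nonane: x = 0.817, y = 0.319

y_THF = 0.203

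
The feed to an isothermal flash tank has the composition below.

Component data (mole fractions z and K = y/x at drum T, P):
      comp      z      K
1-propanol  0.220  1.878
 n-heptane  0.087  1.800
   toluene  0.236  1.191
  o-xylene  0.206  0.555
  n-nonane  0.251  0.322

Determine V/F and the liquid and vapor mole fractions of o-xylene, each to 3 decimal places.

V/F = 0.121, x_o-xylene = 0.218, y_o-xylene = 0.121

Newton iteration, V/F⁰ = 0.5:
  V/F = 0.500: g = -0.1503, g' = -0.449 → V/F = 0.165
  V/F = 0.165: g = -0.0168, g' = -0.375 → V/F = 0.121
Converged at V/F = 0.121.
Compositions from xᵢ = zᵢ/(1+V/F(Kᵢ−1)), yᵢ = Kᵢxᵢ:
  1-propanol: x = 0.199, y = 0.374
  n-heptane: x = 0.079, y = 0.143
  toluene: x = 0.231, y = 0.275
  o-xylene: x = 0.218, y = 0.121
  n-nonane: x = 0.273, y = 0.088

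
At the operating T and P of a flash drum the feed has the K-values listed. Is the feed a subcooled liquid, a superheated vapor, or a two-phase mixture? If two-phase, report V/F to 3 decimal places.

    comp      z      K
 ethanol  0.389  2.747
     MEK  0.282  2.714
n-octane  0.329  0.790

superheated vapor

ΣzᵢKᵢ = 2.094; Σzᵢ/Kᵢ = 0.662.
Since Σzᵢ/Kᵢ < 1 the mixture is above its dew point — single vapor phase.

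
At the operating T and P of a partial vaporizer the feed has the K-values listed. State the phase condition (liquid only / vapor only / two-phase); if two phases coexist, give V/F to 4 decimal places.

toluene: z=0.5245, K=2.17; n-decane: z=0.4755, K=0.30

two-phase, V/F = 0.3429

ΣzᵢKᵢ = 1.2808; Σzᵢ/Kᵢ = 1.8267.
Both exceed 1, so a two-phase solution exists.
Material balance + equilibrium reduce to Σ zᵢ(Kᵢ−1)/(1+ψ(Kᵢ−1)) = 0.
Newton iteration, ψ⁰ = 0.5:
  ψ = 0.5000: g = -0.12491, g' = -0.8373 → ψ = 0.3508
  ψ = 0.3508: g = -0.00611, g' = -0.7703 → ψ = 0.3429
Converged at ψ = 0.3429.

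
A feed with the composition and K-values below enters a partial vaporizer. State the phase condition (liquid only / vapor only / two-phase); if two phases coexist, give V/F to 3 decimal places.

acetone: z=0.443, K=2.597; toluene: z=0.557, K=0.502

ΣzᵢKᵢ = 1.430; Σzᵢ/Kᵢ = 1.280.
Both exceed 1, so a two-phase solution exists.
Let ψ = V/F and solve Σ zᵢ(Kᵢ−1)/(1+ψ(Kᵢ−1)) = 0.
Binary case is linear: z₁(K₁−1)(1+ψ(K₂−1)) + z₂(K₂−1)(1+ψ(K₁−1)) = 0
⇒ ψ = [z₁(K₁−1)+z₂(K₂−1)] / [−(K₁−1)(K₂−1)] = 0.4301/0.7953 = 0.541

two-phase, V/F = 0.541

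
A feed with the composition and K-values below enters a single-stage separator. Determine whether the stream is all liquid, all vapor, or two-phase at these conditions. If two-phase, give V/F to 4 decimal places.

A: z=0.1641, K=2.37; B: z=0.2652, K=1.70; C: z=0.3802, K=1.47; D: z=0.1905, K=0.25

two-phase, V/F = 0.7987

ΣzᵢKᵢ = 1.4463; Σzᵢ/Kᵢ = 1.2459.
Both exceed 1, so a two-phase solution exists.
Iterate (Newton) starting at ψ = 0.5:
  ψ = 0.5000: g = 0.18703, g' = -0.5092 → ψ = 0.8673
  ψ = 0.8673: g = -0.06359, g' = -1.0342 → ψ = 0.8058
  ψ = 0.8058: g = -0.00599, g' = -0.8515 → ψ = 0.7988
  ψ = 0.7988: g = -0.00006, g' = -0.8348 → ψ = 0.7987
Converged at ψ = 0.7987.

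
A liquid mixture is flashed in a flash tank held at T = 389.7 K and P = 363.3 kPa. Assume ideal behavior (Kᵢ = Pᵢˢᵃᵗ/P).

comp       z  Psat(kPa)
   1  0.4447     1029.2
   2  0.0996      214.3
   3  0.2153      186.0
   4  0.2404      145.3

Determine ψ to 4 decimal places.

ψ = 0.5416

Raoult's law: Kᵢ = Pᵢˢᵃᵗ/P = Pᵢˢᵃᵗ/363.3.
  K_1 = 1029.2/363.3 = 2.832920, K_2 = 214.3/363.3 = 0.589871, K_3 = 186.0/363.3 = 0.511974, K_4 = 145.3/363.3 = 0.399945
Material balance + equilibrium reduce to Σ zᵢ(Kᵢ−1)/(1+ψ(Kᵢ−1)) = 0.
g(0) = ΣzᵢKᵢ − 1 = 0.5249 and g(1) = 1 − Σzᵢ/Kᵢ = -0.3474, so a root lies in (0, 1).
Newton iteration, ψ⁰ = 0.5:
  ψ = 0.5000: g = 0.02886, g' = -0.6997 → ψ = 0.5412
  ψ = 0.5412: g = 0.00024, g' = -0.6887 → ψ = 0.5416
Converged at ψ = 0.5416.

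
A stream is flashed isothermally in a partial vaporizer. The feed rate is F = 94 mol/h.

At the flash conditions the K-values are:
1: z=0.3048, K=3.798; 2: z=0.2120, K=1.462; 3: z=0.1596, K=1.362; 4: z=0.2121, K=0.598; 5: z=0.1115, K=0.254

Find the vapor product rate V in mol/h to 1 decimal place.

Material balance + equilibrium reduce to Σ zᵢ(Kᵢ−1)/(1+ψ(Kᵢ−1)) = 0.
Check two-phase: ΣzᵢKᵢ = 1.8401 > 1 and Σzᵢ/Kᵢ = 1.1361 > 1, so g(0) = 0.8401 > 0 and g(1) = -0.1361 < 0.
Iterate (Newton) starting at ψ = 0.33:
  ψ = 0.3300: g = 0.37136, g' = -0.8506 → ψ = 0.7666
  ψ = 0.7666: g = 0.07119, g' = -0.6889 → ψ = 0.8699
  ψ = 0.8699: g = -0.00593, g' = -0.8221 → ψ = 0.8627
Converged at ψ = 0.8627.
Then V = ψ·F = 0.8627·94 = 81.1 mol/h and L = F − V = 12.9 mol/h.

V = 81.1 mol/h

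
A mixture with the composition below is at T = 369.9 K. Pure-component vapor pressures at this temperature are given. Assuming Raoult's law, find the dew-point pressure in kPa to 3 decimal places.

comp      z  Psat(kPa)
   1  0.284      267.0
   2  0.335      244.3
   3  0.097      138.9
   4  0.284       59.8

Pdew = 126.864 kPa

At the dew point ψ → 1, so Σzᵢ/Kᵢ = 1 with Kᵢ = Pᵢˢᵃᵗ/P ⇒ 1/P = Σzᵢ/Pᵢˢᵃᵗ.
1/P = 0.284/267.0 + 0.335/244.3 + 0.097/138.9 + 0.284/59.8 = 0.007882 ⇒ P = 126.864 kPa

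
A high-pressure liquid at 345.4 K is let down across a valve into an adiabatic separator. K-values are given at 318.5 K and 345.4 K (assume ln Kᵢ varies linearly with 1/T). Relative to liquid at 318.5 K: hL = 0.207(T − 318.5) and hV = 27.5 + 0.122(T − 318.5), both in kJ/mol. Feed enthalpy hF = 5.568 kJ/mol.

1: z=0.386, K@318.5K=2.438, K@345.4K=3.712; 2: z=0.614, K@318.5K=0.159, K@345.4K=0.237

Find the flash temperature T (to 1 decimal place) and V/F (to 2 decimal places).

T = 327.6 K, V/F = 0.14

Adiabatic flash: solve Rachford–Rice at each trial T, then check hF = ψ·hV(T) + (1−ψ)·hL(T).
  T = 318.5 K: K = (2.438, 0.159), RR gives ψ = 0.032, H_out = 0.880 kJ/mol
  T = 345.4 K: K = (3.712, 0.237), RR gives ψ = 0.279, H_out = 12.615 kJ/mol
  T = 331.9 K: K = (3.032, 0.196), RR gives ψ = 0.178, H_out = 7.456 kJ/mol
  T = 325.2 K: K = (2.725, 0.177), RR gives ψ = 0.113, H_out = 4.426 kJ/mol
  T = 328.5 K: K = (2.873, 0.186), RR gives ψ = 0.146, H_out = 5.971 kJ/mol
  T = 326.9 K: K = (2.801, 0.181), RR gives ψ = 0.131, H_out = 5.236 kJ/mol
Linear interpolation between T = 326.9 (H_out = 5.236) and T = 328.5 (H_out = 5.971) on hF = 5.568 gives T ≈ 327.6 K, at which ψ = 0.14.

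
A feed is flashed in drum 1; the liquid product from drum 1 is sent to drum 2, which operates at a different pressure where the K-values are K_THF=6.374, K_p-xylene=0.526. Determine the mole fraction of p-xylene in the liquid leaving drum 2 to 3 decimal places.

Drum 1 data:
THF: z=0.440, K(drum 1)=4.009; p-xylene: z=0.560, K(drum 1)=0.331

x_p-xylene (drum 2) = 0.919

Drum 1:
Binary case is linear: z₁(K₁−1)(1+ψ₁(K₂−1)) + z₂(K₂−1)(1+ψ₁(K₁−1)) = 0
⇒ ψ₁ = [z₁(K₁−1)+z₂(K₂−1)] / [−(K₁−1)(K₂−1)] = 0.9493/2.0130 = 0.472
Drum-1 compositions:
  THF: x = 0.182, y = 0.729
  p-xylene: x = 0.818, y = 0.271
Drum-2 feed = drum-1 liquid: z₂ = (0.1819, 0.8181).
Drum 2:
Let ψ₂ = V/F and solve Σ zᵢ(Kᵢ−1)/(1+ψ₂(Kᵢ−1)) = 0.
g(0) = ΣzᵢKᵢ − 1 = 0.590 and g(1) = 1 − Σzᵢ/Kᵢ = -0.584, so a root lies in (0, 1).
Newton–Raphson from ψ₂ = 0.5:
  ψ₂ = 0.500: g = -0.2431, g' = -0.702 → ψ₂ = 0.154
  ψ₂ = 0.154: g = 0.1170, g' = -1.789 → ψ₂ = 0.219
  ψ₂ = 0.219: g = 0.0161, g' = -1.337 → ψ₂ = 0.231
  ψ₂ = 0.231: g = 0.0004, g' = -1.276 → ψ₂ = 0.232
Converged at ψ₂ = 0.232.
  THF: x = 0.081, y = 0.517
  p-xylene: x = 0.919, y = 0.483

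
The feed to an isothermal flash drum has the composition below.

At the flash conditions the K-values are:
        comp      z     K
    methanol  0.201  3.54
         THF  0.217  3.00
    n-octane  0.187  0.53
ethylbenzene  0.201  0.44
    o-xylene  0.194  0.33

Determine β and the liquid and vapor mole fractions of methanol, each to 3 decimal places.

β = 0.471, x_methanol = 0.091, y_methanol = 0.324

Rachford–Rice: g(β) = Σ zᵢ(Kᵢ−1)/(1+β(Kᵢ−1)) = 0.
Check two-phase: ΣzᵢKᵢ = 1.614 > 1 and Σzᵢ/Kᵢ = 1.527 > 1, so g(0) = 0.614 > 0 and g(1) = -0.527 < 0.
Newton iteration, β⁰ = 0.67:
  β = 0.670: g = -0.1699, g' = -0.872 → β = 0.475
  β = 0.475: g = -0.0035, g' = -0.867 → β = 0.471
Converged at β = 0.471.
Compositions from xᵢ = zᵢ/(1+β(Kᵢ−1)), yᵢ = Kᵢxᵢ:
  methanol: x = 0.091, y = 0.324
  THF: x = 0.112, y = 0.335
  n-octane: x = 0.240, y = 0.127
  ethylbenzene: x = 0.273, y = 0.120
  o-xylene: x = 0.284, y = 0.094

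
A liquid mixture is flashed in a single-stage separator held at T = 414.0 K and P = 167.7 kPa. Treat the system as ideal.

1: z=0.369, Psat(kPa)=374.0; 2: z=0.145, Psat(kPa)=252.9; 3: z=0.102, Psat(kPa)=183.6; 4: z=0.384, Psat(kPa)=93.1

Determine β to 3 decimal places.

Raoult's law: Kᵢ = Pᵢˢᵃᵗ/P = Pᵢˢᵃᵗ/167.7.
  K_1 = 374.0/167.7 = 2.23017, K_2 = 252.9/167.7 = 1.50805, K_3 = 183.6/167.7 = 1.09481, K_4 = 93.1/167.7 = 0.55516
Newton iteration, β⁰ = 0.45:
  β = 0.450: g = 0.1478, g' = -0.376 → β = 0.843
  β = 0.843: g = 0.0099, g' = -0.348 → β = 0.872
Converged at β = 0.872.

β = 0.872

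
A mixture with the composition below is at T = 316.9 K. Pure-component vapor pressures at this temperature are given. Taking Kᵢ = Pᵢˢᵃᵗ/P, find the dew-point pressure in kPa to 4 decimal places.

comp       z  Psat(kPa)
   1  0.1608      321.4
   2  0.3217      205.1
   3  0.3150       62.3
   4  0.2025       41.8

At the dew point ψ → 1, so Σzᵢ/Kᵢ = 1 with Kᵢ = Pᵢˢᵃᵗ/P ⇒ 1/P = Σzᵢ/Pᵢˢᵃᵗ.
1/P = 0.1608/321.4 + 0.3217/205.1 + 0.3150/62.3 + 0.2025/41.8 = 0.0119695 ⇒ P = 83.5457 kPa

Pdew = 83.5457 kPa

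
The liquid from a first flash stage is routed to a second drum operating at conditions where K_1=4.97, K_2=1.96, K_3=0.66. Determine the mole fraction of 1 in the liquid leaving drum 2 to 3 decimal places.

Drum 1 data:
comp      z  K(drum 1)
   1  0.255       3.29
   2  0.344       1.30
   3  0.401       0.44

x_1 (drum 2) = 0.027

Drum 1:
Newton–Raphson from ψ₁ = 0.69:
  ψ₁ = 0.690: g = -0.0541, g' = -0.556 → ψ₁ = 0.593
  ψ₁ = 0.593: g = -0.0008, g' = -0.545 → ψ₁ = 0.591
Converged at ψ₁ = 0.591.
Drum-1 compositions:
  1: x = 0.108, y = 0.356
  2: x = 0.292, y = 0.380
  3: x = 0.599, y = 0.264
Drum-2 feed = drum-1 liquid: z₂ = (0.1083, 0.2922, 0.5995).
Drum 2:
Iterate (Newton) starting at ψ₂ = 0.5:
  ψ₂ = 0.500: g = 0.0880, g' = -0.415 → ψ₂ = 0.712
  ψ₂ = 0.712: g = 0.0101, g' = -0.332 → ψ₂ = 0.742
  ψ₂ = 0.742: g = 0.0001, g' = -0.325 → ψ₂ = 0.743
Converged at ψ₂ = 0.743.
  1: x = 0.027, y = 0.136
  2: x = 0.171, y = 0.334
  3: x = 0.802, y = 0.529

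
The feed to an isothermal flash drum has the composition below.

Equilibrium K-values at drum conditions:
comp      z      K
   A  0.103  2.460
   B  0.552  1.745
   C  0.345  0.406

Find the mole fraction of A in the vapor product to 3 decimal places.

Material balance + equilibrium reduce to Σ zᵢ(Kᵢ−1)/(1+V/F(Kᵢ−1)) = 0.
Check two-phase: ΣzᵢKᵢ = 1.357 > 1 and Σzᵢ/Kᵢ = 1.208 > 1, so g(0) = 0.357 > 0 and g(1) = -0.208 < 0.
Newton iteration, V/F⁰ = 0.5:
  V/F = 0.500: g = 0.0950, g' = -0.482 → V/F = 0.697
  V/F = 0.697: g = -0.0045, g' = -0.541 → V/F = 0.689
Converged at V/F = 0.689.
Compositions from xᵢ = zᵢ/(1+V/F(Kᵢ−1)), yᵢ = Kᵢxᵢ:
  A: x = 0.051, y = 0.126
  B: x = 0.365, y = 0.637
  C: x = 0.584, y = 0.237

y_A = 0.126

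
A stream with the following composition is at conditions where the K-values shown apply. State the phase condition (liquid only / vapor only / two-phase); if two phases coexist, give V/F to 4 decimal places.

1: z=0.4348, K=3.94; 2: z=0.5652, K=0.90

vapor only

ΣzᵢKᵢ = 2.2218; Σzᵢ/Kᵢ = 0.7384.
Since Σzᵢ/Kᵢ < 1 the mixture is above its dew point — single vapor phase.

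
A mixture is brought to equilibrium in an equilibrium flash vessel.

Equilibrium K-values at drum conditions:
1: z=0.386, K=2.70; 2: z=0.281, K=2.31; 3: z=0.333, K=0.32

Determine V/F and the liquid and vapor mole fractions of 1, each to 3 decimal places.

Iterate (Newton) starting at V/F = 0.55:
  V/F = 0.550: g = 0.1914, g' = -0.854 → V/F = 0.774
  V/F = 0.774: g = -0.0120, g' = -1.013 → V/F = 0.762
Converged at V/F = 0.762.
Compositions from xᵢ = zᵢ/(1+V/F(Kᵢ−1)), yᵢ = Kᵢxᵢ:
  1: x = 0.168, y = 0.454
  2: x = 0.141, y = 0.325
  3: x = 0.691, y = 0.221

V/F = 0.762, x_1 = 0.168, y_1 = 0.454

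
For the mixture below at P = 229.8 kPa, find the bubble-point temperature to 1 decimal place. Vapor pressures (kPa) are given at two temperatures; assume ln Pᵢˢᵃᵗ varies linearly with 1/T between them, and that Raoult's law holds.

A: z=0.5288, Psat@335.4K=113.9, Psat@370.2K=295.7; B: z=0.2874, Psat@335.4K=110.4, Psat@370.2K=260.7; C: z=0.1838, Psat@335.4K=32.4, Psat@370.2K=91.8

T = 367.1 K

Bubble-point temperature: ΣzᵢPᵢˢᵃᵗ(T) = P. Interpolate ln Pᵢˢᵃᵗ = aᵢ + bᵢ/T.
  T = 335.4 K: ΣzᵢPᵢˢᵃᵗ = 97.91 kPa
  T = 370.2 K: ΣzᵢPᵢˢᵃᵗ = 248.16 kPa
  T = 352.8 K: ΣzᵢPᵢˢᵃᵗ = 159.44 kPa
  T = 361.5 K: ΣzᵢPᵢˢᵃᵗ = 199.96 kPa
  T = 365.9 K: ΣzᵢPᵢˢᵃᵗ = 223.32 kPa
  T = 368.0 K: ΣzᵢPᵢˢᵃᵗ = 235.20 kPa
  T = 366.9 K: ΣzᵢPᵢˢᵃᵗ = 228.92 kPa
Interpolating between 366.9 K and 368.0 K gives T ≈ 367.1 K.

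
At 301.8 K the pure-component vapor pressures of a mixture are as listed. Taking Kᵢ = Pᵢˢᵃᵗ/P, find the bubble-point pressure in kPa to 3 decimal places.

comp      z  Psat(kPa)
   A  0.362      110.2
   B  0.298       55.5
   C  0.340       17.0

At the bubble point ψ → 0, so ΣzᵢKᵢ = 1 with Kᵢ = Pᵢˢᵃᵗ/P ⇒ P = ΣzᵢPᵢˢᵃᵗ.
P = 0.362·110.2 + 0.298·55.5 + 0.340·17.0 = 62.211 kPa

Pbub = 62.211 kPa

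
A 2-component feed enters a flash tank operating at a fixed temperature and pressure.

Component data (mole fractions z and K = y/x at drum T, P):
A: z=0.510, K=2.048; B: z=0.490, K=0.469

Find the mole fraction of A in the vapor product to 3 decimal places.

y_A = 0.689

Material balance + equilibrium reduce to Σ zᵢ(Kᵢ−1)/(1+β(Kᵢ−1)) = 0.
Check two-phase: ΣzᵢKᵢ = 1.274 > 1 and Σzᵢ/Kᵢ = 1.294 > 1, so g(0) = 0.274 > 0 and g(1) = -0.294 < 0.
Newton iteration, β⁰ = 0.5:
  β = 0.500: g = -0.0035, g' = -0.497 → β = 0.493
Converged at β = 0.493.
Compositions from xᵢ = zᵢ/(1+β(Kᵢ−1)), yᵢ = Kᵢxᵢ:
  A: x = 0.336, y = 0.689
  B: x = 0.664, y = 0.311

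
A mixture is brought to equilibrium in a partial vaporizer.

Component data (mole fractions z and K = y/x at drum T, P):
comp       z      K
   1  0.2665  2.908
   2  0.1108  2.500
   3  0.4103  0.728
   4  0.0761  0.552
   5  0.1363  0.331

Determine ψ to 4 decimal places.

Rachford–Rice: g(ψ) = Σ zᵢ(Kᵢ−1)/(1+ψ(Kᵢ−1)) = 0.
g(0) = ΣzᵢKᵢ − 1 = 0.4378 and g(1) = 1 − Σzᵢ/Kᵢ = -0.2492, so a root lies in (0, 1).
Newton–Raphson from ψ = 0.49:
  ψ = 0.4900: g = 0.05049, g' = -0.5424 → ψ = 0.5831
  ψ = 0.5831: g = 0.00107, g' = -0.5232 → ψ = 0.5851
Converged at ψ = 0.5851.

ψ = 0.5851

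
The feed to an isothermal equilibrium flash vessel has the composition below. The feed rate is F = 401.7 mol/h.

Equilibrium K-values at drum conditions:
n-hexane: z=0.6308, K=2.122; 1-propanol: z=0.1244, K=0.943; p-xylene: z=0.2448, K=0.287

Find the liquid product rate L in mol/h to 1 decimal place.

L = 99.5 mol/h

Rachford–Rice: g(V/F) = Σ zᵢ(Kᵢ−1)/(1+V/F(Kᵢ−1)) = 0.
Check two-phase: ΣzᵢKᵢ = 1.5261 > 1 and Σzᵢ/Kᵢ = 1.2821 > 1, so g(0) = 0.5261 > 0 and g(1) = -0.2821 < 0.
Newton iteration, V/F⁰ = 0.44:
  V/F = 0.4400: g = 0.21223, g' = -0.6206 → V/F = 0.7820
  V/F = 0.7820: g = -0.02492, g' = -0.8615 → V/F = 0.7531
  V/F = 0.7531: g = -0.00070, g' = -0.8141 → V/F = 0.7522
Converged at V/F = 0.7522.
Then V = V/F·F = 0.7522·401.7 = 302.2 mol/h and L = F − V = 99.5 mol/h.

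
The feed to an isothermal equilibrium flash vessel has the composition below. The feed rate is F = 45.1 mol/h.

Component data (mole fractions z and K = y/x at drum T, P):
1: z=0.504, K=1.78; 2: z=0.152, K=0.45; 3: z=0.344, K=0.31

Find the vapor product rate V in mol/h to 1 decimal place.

V = 6.4 mol/h

Material balance + equilibrium reduce to Σ zᵢ(Kᵢ−1)/(1+V/F(Kᵢ−1)) = 0.
Feasibility: ΣzᵢKᵢ = 1.072, Σzᵢ/Kᵢ = 1.731 — both > 1, two phases present.
Iterate (Newton) starting at V/F = 0.5:
  V/F = 0.500: g = -0.1949, g' = -0.628 → V/F = 0.190
  V/F = 0.190: g = -0.0240, g' = -0.507 → V/F = 0.142
Converged at V/F = 0.142.
Then V = V/F·F = 0.1422·45.1 = 6.4 mol/h and L = F − V = 38.7 mol/h.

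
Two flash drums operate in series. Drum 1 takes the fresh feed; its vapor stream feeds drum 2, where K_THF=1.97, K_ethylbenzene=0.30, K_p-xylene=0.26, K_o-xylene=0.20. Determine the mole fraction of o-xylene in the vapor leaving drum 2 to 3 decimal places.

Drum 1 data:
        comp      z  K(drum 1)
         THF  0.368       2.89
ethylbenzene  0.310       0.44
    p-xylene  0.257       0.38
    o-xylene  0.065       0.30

y_o-xylene (drum 2) = 0.010

Drum 1:
Material balance + equilibrium reduce to Σ zᵢ(Kᵢ−1)/(1+ψ₁(Kᵢ−1)) = 0.
g(0) = ΣzᵢKᵢ − 1 = 0.317 and g(1) = 1 − Σzᵢ/Kᵢ = -0.725, so a root lies in (0, 1).
Newton–Raphson from ψ₁ = 0.5:
  ψ₁ = 0.500: g = -0.1844, g' = -0.818 → ψ₁ = 0.274
  ψ₁ = 0.274: g = 0.0045, g' = -0.898 → ψ₁ = 0.279
Converged at ψ₁ = 0.279.
Drum-1 compositions:
  THF: x = 0.241, y = 0.696
  ethylbenzene: x = 0.368, y = 0.162
  p-xylene: x = 0.311, y = 0.118
  o-xylene: x = 0.081, y = 0.024
Drum-2 feed = drum-1 vapor: z₂ = (0.6959, 0.1617, 0.1181, 0.0242).
Drum 2:
Let ψ₂ = V/F and solve Σ zᵢ(Kᵢ−1)/(1+ψ₂(Kᵢ−1)) = 0.
Check two-phase: ΣzᵢKᵢ = 1.455 > 1 and Σzᵢ/Kᵢ = 1.468 > 1, so g(0) = 0.455 > 0 and g(1) = -0.468 < 0.
Newton–Raphson from ψ₂ = 0.5:
  ψ₂ = 0.500: g = 0.1093, g' = -0.691 → ψ₂ = 0.658
  ψ₂ = 0.658: g = -0.0094, g' = -0.832 → ψ₂ = 0.647
Converged at ψ₂ = 0.647.
  THF: x = 0.428, y = 0.842
  ethylbenzene: x = 0.296, y = 0.089
  p-xylene: x = 0.227, y = 0.059
  o-xylene: x = 0.050, y = 0.010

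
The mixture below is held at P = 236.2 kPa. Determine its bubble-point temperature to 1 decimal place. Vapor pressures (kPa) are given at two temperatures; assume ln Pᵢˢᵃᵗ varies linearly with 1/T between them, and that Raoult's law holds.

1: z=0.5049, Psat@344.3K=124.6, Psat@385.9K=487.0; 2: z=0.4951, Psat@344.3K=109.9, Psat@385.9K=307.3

T = 367.1 K

Bubble-point temperature: ΣzᵢPᵢˢᵃᵗ(T) = P. Interpolate ln Pᵢˢᵃᵗ = aᵢ + bᵢ/T.
  T = 344.3 K: ΣzᵢPᵢˢᵃᵗ = 117.32 kPa
  T = 385.9 K: ΣzᵢPᵢˢᵃᵗ = 398.03 kPa
  T = 365.1 K: ΣzᵢPᵢˢᵃᵗ = 222.99 kPa
  T = 375.5 K: ΣzᵢPᵢˢᵃᵗ = 300.10 kPa
  T = 370.3 K: ΣzᵢPᵢˢᵃᵗ = 259.17 kPa
  T = 367.7 K: ΣzᵢPᵢˢᵃᵗ = 240.52 kPa
Interpolating between 365.1 K and 367.7 K gives T ≈ 367.1 K.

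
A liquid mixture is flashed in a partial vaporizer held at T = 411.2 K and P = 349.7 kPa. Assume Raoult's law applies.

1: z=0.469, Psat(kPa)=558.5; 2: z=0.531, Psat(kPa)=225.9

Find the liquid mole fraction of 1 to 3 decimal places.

x_1 = 0.372

Raoult's law: Kᵢ = Pᵢˢᵃᵗ/P = Pᵢˢᵃᵗ/349.7.
  K_1 = 558.5/349.7 = 1.59708, K_2 = 225.9/349.7 = 0.64598
Rachford–Rice: g(V/F) = Σ zᵢ(Kᵢ−1)/(1+V/F(Kᵢ−1)) = 0.
Check two-phase: ΣzᵢKᵢ = 1.092 > 1 and Σzᵢ/Kᵢ = 1.116 > 1, so g(0) = 0.092 > 0 and g(1) = -0.116 < 0.
Binary case is linear: z₁(K₁−1)(1+V/F(K₂−1)) + z₂(K₂−1)(1+V/F(K₁−1)) = 0
⇒ V/F = [z₁(K₁−1)+z₂(K₂−1)] / [−(K₁−1)(K₂−1)] = 0.0920/0.2114 = 0.435
Compositions from xᵢ = zᵢ/(1+V/F(Kᵢ−1)), yᵢ = Kᵢxᵢ:
  1: x = 0.372, y = 0.594
  2: x = 0.628, y = 0.406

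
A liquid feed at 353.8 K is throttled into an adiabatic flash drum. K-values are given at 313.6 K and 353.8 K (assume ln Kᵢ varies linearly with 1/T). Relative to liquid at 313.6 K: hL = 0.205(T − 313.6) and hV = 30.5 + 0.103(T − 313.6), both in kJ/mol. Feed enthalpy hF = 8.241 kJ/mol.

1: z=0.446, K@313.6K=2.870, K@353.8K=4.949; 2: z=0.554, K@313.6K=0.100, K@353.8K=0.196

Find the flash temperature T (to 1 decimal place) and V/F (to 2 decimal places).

Adiabatic flash: solve Rachford–Rice at each trial T, then check hF = ψ·hV(T) + (1−ψ)·hL(T).
  T = 313.6 K: K = (2.870, 0.100), RR gives ψ = 0.199, H_out = 6.079 kJ/mol
  T = 353.8 K: K = (4.949, 0.196), RR gives ψ = 0.414, H_out = 19.182 kJ/mol
  T = 333.7 K: K = (3.831, 0.143), RR gives ψ = 0.325, H_out = 13.357 kJ/mol
  T = 323.6 K: K = (3.328, 0.120), RR gives ψ = 0.269, H_out = 9.978 kJ/mol
  T = 318.6 K: K = (3.094, 0.110), RR gives ψ = 0.236, H_out = 8.116 kJ/mol
  T = 321.1 K: K = (3.210, 0.115), RR gives ψ = 0.253, H_out = 9.066 kJ/mol
  T = 319.9 K: K = (3.154, 0.112), RR gives ψ = 0.245, H_out = 8.615 kJ/mol
Linear interpolation between T = 318.6 (H_out = 8.116) and T = 319.9 (H_out = 8.615) on hF = 8.241 gives T ≈ 318.9 K, at which ψ = 0.24.

T = 318.9 K, V/F = 0.24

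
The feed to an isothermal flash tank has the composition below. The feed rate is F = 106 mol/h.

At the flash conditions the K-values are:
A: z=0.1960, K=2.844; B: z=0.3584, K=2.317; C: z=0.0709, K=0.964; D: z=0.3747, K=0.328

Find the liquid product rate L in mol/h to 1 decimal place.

Let β = V/F and solve Σ zᵢ(Kᵢ−1)/(1+β(Kᵢ−1)) = 0.
g(0) = ΣzᵢKᵢ − 1 = 0.5791 and g(1) = 1 − Σzᵢ/Kᵢ = -0.4395, so a root lies in (0, 1).
Iterate (Newton) starting at β = 0.63:
  β = 0.6300: g = -0.01411, g' = -0.8373 → β = 0.6131
  β = 0.6131: g = -0.00009, g' = -0.8266 → β = 0.6130
Converged at β = 0.6130.
Then V = β·F = 0.6130·106 = 65.0 mol/h and L = F − V = 41.0 mol/h.

L = 41.0 mol/h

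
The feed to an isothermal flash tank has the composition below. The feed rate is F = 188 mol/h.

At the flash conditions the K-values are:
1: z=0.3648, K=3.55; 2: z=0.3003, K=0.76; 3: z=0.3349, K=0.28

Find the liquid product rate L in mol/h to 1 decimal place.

L = 104.3 mol/h

Rachford–Rice: g(V/F) = Σ zᵢ(Kᵢ−1)/(1+V/F(Kᵢ−1)) = 0.
g(0) = ΣzᵢKᵢ − 1 = 0.6170 and g(1) = 1 − Σzᵢ/Kᵢ = -0.6940, so a root lies in (0, 1).
Iterate (Newton) starting at V/F = 0.61:
  V/F = 0.6100: g = -0.15039, g' = -0.9390 → V/F = 0.4498
  V/F = 0.4498: g = -0.00418, g' = -0.9161 → V/F = 0.4453
Converged at V/F = 0.4453.
Then V = V/F·F = 0.4453·188 = 83.7 mol/h and L = F − V = 104.3 mol/h.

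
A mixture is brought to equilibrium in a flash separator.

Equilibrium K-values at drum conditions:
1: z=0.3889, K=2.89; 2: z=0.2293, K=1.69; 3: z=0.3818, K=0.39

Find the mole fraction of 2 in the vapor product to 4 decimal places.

y_2 = 0.2586

Material balance + equilibrium reduce to Σ zᵢ(Kᵢ−1)/(1+V/F(Kᵢ−1)) = 0.
Check two-phase: ΣzᵢKᵢ = 1.6603 > 1 and Σzᵢ/Kᵢ = 1.2492 > 1, so g(0) = 0.6603 > 0 and g(1) = -0.2492 < 0.
Iterate (Newton) starting at V/F = 0.5:
  V/F = 0.5000: g = 0.16043, g' = -0.7217 → V/F = 0.7223
Converged at V/F = 0.7223.
Compositions from xᵢ = zᵢ/(1+V/F(Kᵢ−1)), yᵢ = Kᵢxᵢ:
  1: x = 0.1644, y = 0.4752
  2: x = 0.1530, y = 0.2586
  3: x = 0.6825, y = 0.2662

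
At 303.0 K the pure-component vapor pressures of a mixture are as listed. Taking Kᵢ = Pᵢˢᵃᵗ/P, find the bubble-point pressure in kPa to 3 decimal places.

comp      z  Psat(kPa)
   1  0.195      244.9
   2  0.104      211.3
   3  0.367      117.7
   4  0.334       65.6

Pbub = 134.837 kPa

At the bubble point ψ → 0, so ΣzᵢKᵢ = 1 with Kᵢ = Pᵢˢᵃᵗ/P ⇒ P = ΣzᵢPᵢˢᵃᵗ.
P = 0.195·244.9 + 0.104·211.3 + 0.367·117.7 + 0.334·65.6 = 134.837 kPa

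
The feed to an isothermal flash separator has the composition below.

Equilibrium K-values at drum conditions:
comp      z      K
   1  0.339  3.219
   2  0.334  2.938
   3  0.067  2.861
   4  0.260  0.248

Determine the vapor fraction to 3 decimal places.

Rachford–Rice: g(ψ) = Σ zᵢ(Kᵢ−1)/(1+ψ(Kᵢ−1)) = 0.
Check two-phase: ΣzᵢKᵢ = 2.329 > 1 and Σzᵢ/Kᵢ = 1.291 > 1, so g(0) = 1.329 > 0 and g(1) = -0.291 < 0.
Iterate (Newton) starting at ψ = 0.5:
  ψ = 0.500: g = 0.4366, g' = -1.139 → ψ = 0.883
  ψ = 0.883: g = -0.0426, g' = -1.699 → ψ = 0.858
  ψ = 0.858: g = -0.0016, g' = -1.579 → ψ = 0.857
Converged at ψ = 0.857.

ψ = 0.857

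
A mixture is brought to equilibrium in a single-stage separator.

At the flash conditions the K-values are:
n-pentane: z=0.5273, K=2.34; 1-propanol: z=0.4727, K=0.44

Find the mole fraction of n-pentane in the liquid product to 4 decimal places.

x_n-pentane = 0.2947

Material balance + equilibrium reduce to Σ zᵢ(Kᵢ−1)/(1+ψ(Kᵢ−1)) = 0.
g(0) = ΣzᵢKᵢ − 1 = 0.4419 and g(1) = 1 − Σzᵢ/Kᵢ = -0.2997, so a root lies in (0, 1).
Newton–Raphson from ψ = 0.43:
  ψ = 0.4300: g = 0.09961, g' = -0.6383 → ψ = 0.5861
  ψ = 0.5861: g = 0.00175, g' = -0.6255 → ψ = 0.5888
Converged at ψ = 0.5888.
Compositions from xᵢ = zᵢ/(1+ψ(Kᵢ−1)), yᵢ = Kᵢxᵢ:
  n-pentane: x = 0.2947, y = 0.6897
  1-propanol: x = 0.7053, y = 0.3103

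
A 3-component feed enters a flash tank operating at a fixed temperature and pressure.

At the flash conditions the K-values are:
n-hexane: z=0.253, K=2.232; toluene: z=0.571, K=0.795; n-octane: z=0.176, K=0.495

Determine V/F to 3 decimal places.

V/F = 0.294

Rachford–Rice: g(V/F) = Σ zᵢ(Kᵢ−1)/(1+V/F(Kᵢ−1)) = 0.
Check two-phase: ΣzᵢKᵢ = 1.106 > 1 and Σzᵢ/Kᵢ = 1.187 > 1, so g(0) = 0.106 > 0 and g(1) = -0.187 < 0.
Newton–Raphson from V/F = 0.48:
  V/F = 0.480: g = -0.0513, g' = -0.259 → V/F = 0.282
  V/F = 0.282: g = 0.0034, g' = -0.299 → V/F = 0.294
Converged at V/F = 0.294.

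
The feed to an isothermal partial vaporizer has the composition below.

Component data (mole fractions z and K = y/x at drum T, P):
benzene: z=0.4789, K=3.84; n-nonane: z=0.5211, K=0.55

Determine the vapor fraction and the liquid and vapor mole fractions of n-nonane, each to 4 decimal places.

Material balance + equilibrium reduce to Σ zᵢ(Kᵢ−1)/(1+ψ(Kᵢ−1)) = 0.
g(0) = ΣzᵢKᵢ − 1 = 1.1256 and g(1) = 1 − Σzᵢ/Kᵢ = -0.0722, so a root lies in (0, 1).
Binary case is linear: z₁(K₁−1)(1+ψ(K₂−1)) + z₂(K₂−1)(1+ψ(K₁−1)) = 0
⇒ ψ = [z₁(K₁−1)+z₂(K₂−1)] / [−(K₁−1)(K₂−1)] = 1.12558/1.27800 = 0.8807
Compositions from xᵢ = zᵢ/(1+ψ(Kᵢ−1)), yᵢ = Kᵢxᵢ:
  benzene: x = 0.1368, y = 0.5252
  n-nonane: x = 0.8632, y = 0.4748

ψ = 0.8807, x_n-nonane = 0.8632, y_n-nonane = 0.4748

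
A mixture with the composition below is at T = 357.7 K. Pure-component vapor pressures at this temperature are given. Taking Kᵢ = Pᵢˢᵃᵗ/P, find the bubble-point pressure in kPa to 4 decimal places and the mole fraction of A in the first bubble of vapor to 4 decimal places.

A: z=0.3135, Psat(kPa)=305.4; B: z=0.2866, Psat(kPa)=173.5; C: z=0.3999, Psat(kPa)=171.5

Pbub = 214.0508 kPa, y_A = 0.4473

At the bubble point ψ → 0, so ΣzᵢKᵢ = 1 with Kᵢ = Pᵢˢᵃᵗ/P ⇒ P = ΣzᵢPᵢˢᵃᵗ.
P = 0.3135·305.4 + 0.2866·173.5 + 0.3999·171.5 = 214.0508 kPa
yᵢ = zᵢPᵢˢᵃᵗ/P ⇒ y_A = 0.3135·305.4/214.0508 = 0.4473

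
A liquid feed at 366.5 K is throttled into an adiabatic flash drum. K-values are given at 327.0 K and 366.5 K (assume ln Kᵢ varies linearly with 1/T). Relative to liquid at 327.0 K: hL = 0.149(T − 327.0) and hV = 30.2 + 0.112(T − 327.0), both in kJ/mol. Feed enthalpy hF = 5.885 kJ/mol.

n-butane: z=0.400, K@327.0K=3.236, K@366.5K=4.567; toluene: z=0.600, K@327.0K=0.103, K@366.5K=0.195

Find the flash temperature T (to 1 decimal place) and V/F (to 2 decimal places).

Adiabatic flash: solve Rachford–Rice at each trial T, then check hF = ψ·hV(T) + (1−ψ)·hL(T).
  T = 327.0 K: K = (3.236, 0.103), RR gives ψ = 0.178, H_out = 5.363 kJ/mol
  T = 366.5 K: K = (4.567, 0.195), RR gives ψ = 0.329, H_out = 15.331 kJ/mol
  T = 346.8 K: K = (3.884, 0.144), RR gives ψ = 0.259, H_out = 10.596 kJ/mol
  T = 336.9 K: K = (3.555, 0.123), RR gives ψ = 0.221, H_out = 8.069 kJ/mol
  T = 331.9 K: K = (3.392, 0.112), RR gives ψ = 0.200, H_out = 6.730 kJ/mol
  T = 329.4 K: K = (3.312, 0.108), RR gives ψ = 0.189, H_out = 6.040 kJ/mol
  T = 328.2 K: K = (3.274, 0.105), RR gives ψ = 0.183, H_out = 5.704 kJ/mol
Linear interpolation between T = 328.2 (H_out = 5.704) and T = 329.4 (H_out = 6.040) on hF = 5.885 gives T ≈ 328.8 K, at which ψ = 0.19.

T = 328.8 K, V/F = 0.19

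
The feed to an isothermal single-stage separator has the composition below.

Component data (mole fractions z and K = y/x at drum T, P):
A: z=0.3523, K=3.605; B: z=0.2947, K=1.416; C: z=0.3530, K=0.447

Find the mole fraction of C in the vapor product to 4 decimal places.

Rachford–Rice: g(β) = Σ zᵢ(Kᵢ−1)/(1+β(Kᵢ−1)) = 0.
g(0) = ΣzᵢKᵢ − 1 = 0.8451 and g(1) = 1 − Σzᵢ/Kᵢ = -0.0956, so a root lies in (0, 1).
Iterate (Newton) starting at β = 0.5:
  β = 0.5000: g = 0.23026, g' = -0.6921 → β = 0.8327
  β = 0.8327: g = 0.01883, g' = -0.6370 → β = 0.8622
  β = 0.8622: g = -0.00017, g' = -0.6489 → β = 0.8620
Converged at β = 0.8620.
Compositions from xᵢ = zᵢ/(1+β(Kᵢ−1)), yᵢ = Kᵢxᵢ:
  A: x = 0.1086, y = 0.3913
  B: x = 0.2169, y = 0.3072
  C: x = 0.6745, y = 0.3015

y_C = 0.3015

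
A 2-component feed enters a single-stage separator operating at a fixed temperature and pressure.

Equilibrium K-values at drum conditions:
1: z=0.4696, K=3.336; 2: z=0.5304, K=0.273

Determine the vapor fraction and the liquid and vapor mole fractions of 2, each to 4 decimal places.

ψ = 0.4189, x_2 = 0.7627, y_2 = 0.2082

Let ψ = V/F and solve Σ zᵢ(Kᵢ−1)/(1+ψ(Kᵢ−1)) = 0.
g(0) = ΣzᵢKᵢ − 1 = 0.7114 and g(1) = 1 − Σzᵢ/Kᵢ = -1.0836, so a root lies in (0, 1).
Binary case is linear: z₁(K₁−1)(1+ψ(K₂−1)) + z₂(K₂−1)(1+ψ(K₁−1)) = 0
⇒ ψ = [z₁(K₁−1)+z₂(K₂−1)] / [−(K₁−1)(K₂−1)] = 0.71138/1.69827 = 0.4189
Compositions from xᵢ = zᵢ/(1+ψ(Kᵢ−1)), yᵢ = Kᵢxᵢ:
  1: x = 0.2373, y = 0.7918
  2: x = 0.7627, y = 0.2082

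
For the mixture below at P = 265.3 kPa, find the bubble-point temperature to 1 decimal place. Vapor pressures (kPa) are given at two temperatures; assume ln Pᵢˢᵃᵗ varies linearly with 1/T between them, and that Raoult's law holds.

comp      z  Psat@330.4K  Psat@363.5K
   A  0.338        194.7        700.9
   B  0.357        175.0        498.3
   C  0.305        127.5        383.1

T = 342.9 K

Bubble-point temperature: ΣzᵢPᵢˢᵃᵗ(T) = P. Interpolate ln Pᵢˢᵃᵗ = aᵢ + bᵢ/T.
  T = 330.4 K: ΣzᵢPᵢˢᵃᵗ = 167.17 kPa
  T = 363.5 K: ΣzᵢPᵢˢᵃᵗ = 531.64 kPa
  T = 346.9 K: ΣzᵢPᵢˢᵃᵗ = 305.49 kPa
  T = 338.6 K: ΣzᵢPᵢˢᵃᵗ = 227.15 kPa
  T = 342.8 K: ΣzᵢPᵢˢᵃᵗ = 264.34 kPa
  T = 344.9 K: ΣzᵢPᵢˢᵃᵗ = 284.79 kPa
Interpolating between 342.8 K and 344.9 K gives T ≈ 342.9 K.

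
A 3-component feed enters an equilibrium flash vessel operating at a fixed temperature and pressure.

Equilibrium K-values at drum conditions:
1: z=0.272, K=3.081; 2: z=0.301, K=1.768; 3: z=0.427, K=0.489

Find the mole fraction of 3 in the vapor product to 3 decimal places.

y_3 = 0.346

Newton iteration, β⁰ = 0.3:
  β = 0.300: g = 0.2787, g' = -0.719 → β = 0.687
  β = 0.687: g = 0.0478, g' = -0.540 → β = 0.776
Converged at β = 0.776.
Compositions from xᵢ = zᵢ/(1+β(Kᵢ−1)), yᵢ = Kᵢxᵢ:
  1: x = 0.104, y = 0.321
  2: x = 0.189, y = 0.334
  3: x = 0.707, y = 0.346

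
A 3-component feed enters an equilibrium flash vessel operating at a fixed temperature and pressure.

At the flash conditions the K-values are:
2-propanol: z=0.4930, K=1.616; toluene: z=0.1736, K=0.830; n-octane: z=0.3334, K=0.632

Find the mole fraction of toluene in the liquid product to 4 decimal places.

Let β = V/F and solve Σ zᵢ(Kᵢ−1)/(1+β(Kᵢ−1)) = 0.
g(0) = ΣzᵢKᵢ − 1 = 0.1515 and g(1) = 1 − Σzᵢ/Kᵢ = -0.0418, so a root lies in (0, 1).
Newton–Raphson from β = 0.5:
  β = 0.5000: g = 0.04957, g' = -0.1831 → β = 0.7706
  β = 0.7706: g = 0.00071, g' = -0.1806 → β = 0.7746
Converged at β = 0.7746.
Compositions from xᵢ = zᵢ/(1+β(Kᵢ−1)), yᵢ = Kᵢxᵢ:
  2-propanol: x = 0.3338, y = 0.5393
  toluene: x = 0.1999, y = 0.1659
  n-octane: x = 0.4663, y = 0.2947

x_toluene = 0.1999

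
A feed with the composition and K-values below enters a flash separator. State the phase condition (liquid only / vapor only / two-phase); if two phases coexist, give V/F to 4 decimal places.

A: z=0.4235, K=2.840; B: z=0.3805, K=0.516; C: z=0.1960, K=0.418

two-phase, V/F = 0.5030

ΣzᵢKᵢ = 1.4810; Σzᵢ/Kᵢ = 1.3554.
Both exceed 1, so a two-phase solution exists.
Material balance + equilibrium reduce to Σ zᵢ(Kᵢ−1)/(1+ψ(Kᵢ−1)) = 0.
Newton–Raphson from ψ = 0.32:
  ψ = 0.3200: g = 0.13237, g' = -0.7931 → ψ = 0.4869
  ψ = 0.4869: g = 0.01089, g' = -0.6807 → ψ = 0.5029
  ψ = 0.5029: g = 0.00005, g' = -0.6752 → ψ = 0.5030
Converged at ψ = 0.5030.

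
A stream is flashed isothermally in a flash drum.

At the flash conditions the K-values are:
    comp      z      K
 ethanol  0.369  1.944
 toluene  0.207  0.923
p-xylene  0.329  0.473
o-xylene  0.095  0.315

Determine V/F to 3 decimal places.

V/F = 0.219

Material balance + equilibrium reduce to Σ zᵢ(Kᵢ−1)/(1+V/F(Kᵢ−1)) = 0.
Feasibility: ΣzᵢKᵢ = 1.094, Σzᵢ/Kᵢ = 1.411 — both > 1, two phases present.
Iterate (Newton) starting at V/F = 0.5:
  V/F = 0.500: g = -0.1143, g' = -0.425 → V/F = 0.231
  V/F = 0.231: g = -0.0049, g' = -0.404 → V/F = 0.219
Converged at V/F = 0.219.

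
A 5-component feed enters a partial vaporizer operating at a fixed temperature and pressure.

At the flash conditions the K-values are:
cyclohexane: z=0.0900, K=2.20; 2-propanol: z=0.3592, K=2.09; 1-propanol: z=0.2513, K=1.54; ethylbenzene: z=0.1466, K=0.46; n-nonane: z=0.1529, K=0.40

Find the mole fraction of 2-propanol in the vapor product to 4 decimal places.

Rachford–Rice: g(β) = Σ zᵢ(Kᵢ−1)/(1+β(Kᵢ−1)) = 0.
g(0) = ΣzᵢKᵢ − 1 = 0.4643 and g(1) = 1 − Σzᵢ/Kᵢ = -0.0769, so a root lies in (0, 1).
Newton–Raphson from β = 0.5:
  β = 0.5000: g = 0.18827, g' = -0.4674 → β = 0.9028
  β = 0.9028: g = -0.01423, g' = -0.5962 → β = 0.8789
  β = 0.8789: g = -0.00023, g' = -0.5770 → β = 0.8785
Converged at β = 0.8785.
Compositions from xᵢ = zᵢ/(1+β(Kᵢ−1)), yᵢ = Kᵢxᵢ:
  cyclohexane: x = 0.0438, y = 0.0964
  2-propanol: x = 0.1835, y = 0.3835
  1-propanol: x = 0.1704, y = 0.2625
  ethylbenzene: x = 0.2789, y = 0.1283
  n-nonane: x = 0.3233, y = 0.1293

y_2-propanol = 0.3835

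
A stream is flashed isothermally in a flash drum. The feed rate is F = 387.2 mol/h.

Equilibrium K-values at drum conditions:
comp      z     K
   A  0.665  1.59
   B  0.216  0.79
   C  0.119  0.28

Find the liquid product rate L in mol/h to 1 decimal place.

Material balance + equilibrium reduce to Σ zᵢ(Kᵢ−1)/(1+ψ(Kᵢ−1)) = 0.
g(0) = ΣzᵢKᵢ − 1 = 0.261 and g(1) = 1 − Σzᵢ/Kᵢ = -0.117, so a root lies in (0, 1).
Iterate (Newton) starting at ψ = 0.42:
  ψ = 0.420: g = 0.1419, g' = -0.287 → ψ = 0.914
  ψ = 0.914: g = -0.0521, g' = -0.641 → ψ = 0.833
  ψ = 0.833: g = -0.0061, g' = -0.503 → ψ = 0.821
Converged at ψ = 0.821.
Then V = ψ·F = 0.8209·387.2 = 317.9 mol/h and L = F − V = 69.3 mol/h.

L = 69.3 mol/h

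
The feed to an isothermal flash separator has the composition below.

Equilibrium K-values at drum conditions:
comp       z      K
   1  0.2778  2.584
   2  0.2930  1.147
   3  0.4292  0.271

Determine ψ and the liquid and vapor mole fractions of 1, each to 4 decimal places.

Let ψ = V/F and solve Σ zᵢ(Kᵢ−1)/(1+ψ(Kᵢ−1)) = 0.
Feasibility: ΣzᵢKᵢ = 1.1702, Σzᵢ/Kᵢ = 1.9467 — both > 1, two phases present.
Newton iteration, ψ⁰ = 0.5:
  ψ = 0.5000: g = -0.20667, g' = -0.7873 → ψ = 0.2375
  ψ = 0.2375: g = -0.01704, g' = -0.7076 → ψ = 0.2134
  ψ = 0.2134: g = 0.00009, g' = -0.7152 → ψ = 0.2135
Converged at ψ = 0.2135.
Compositions from xᵢ = zᵢ/(1+ψ(Kᵢ−1)), yᵢ = Kᵢxᵢ:
  1: x = 0.2076, y = 0.5364
  2: x = 0.2841, y = 0.3258
  3: x = 0.5083, y = 0.1378

ψ = 0.2135, x_1 = 0.2076, y_1 = 0.5364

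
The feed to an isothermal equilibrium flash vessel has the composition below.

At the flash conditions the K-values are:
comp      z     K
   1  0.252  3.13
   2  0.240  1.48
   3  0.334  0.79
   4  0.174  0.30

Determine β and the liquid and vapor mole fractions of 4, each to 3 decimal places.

β = 0.665, x_4 = 0.326, y_4 = 0.098

Rachford–Rice: g(β) = Σ zᵢ(Kᵢ−1)/(1+β(Kᵢ−1)) = 0.
g(0) = ΣzᵢKᵢ − 1 = 0.460 and g(1) = 1 − Σzᵢ/Kᵢ = -0.245, so a root lies in (0, 1).
Newton iteration, β⁰ = 0.5:
  β = 0.500: g = 0.0871, g' = -0.524 → β = 0.666
  β = 0.666: g = -0.0006, g' = -0.546 → β = 0.665
Converged at β = 0.665.
Compositions from xᵢ = zᵢ/(1+β(Kᵢ−1)), yᵢ = Kᵢxᵢ:
  1: x = 0.104, y = 0.326
  2: x = 0.182, y = 0.269
  3: x = 0.388, y = 0.307
  4: x = 0.326, y = 0.098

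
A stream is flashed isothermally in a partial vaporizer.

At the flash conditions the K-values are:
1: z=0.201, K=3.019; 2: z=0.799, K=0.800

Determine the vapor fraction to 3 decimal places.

ψ = 0.609

Rachford–Rice: g(ψ) = Σ zᵢ(Kᵢ−1)/(1+ψ(Kᵢ−1)) = 0.
Feasibility: ΣzᵢKᵢ = 1.246, Σzᵢ/Kᵢ = 1.065 — both > 1, two phases present.
Iterate (Newton) starting at ψ = 0.5:
  ψ = 0.500: g = 0.0244, g' = -0.242 → ψ = 0.601
  ψ = 0.601: g = 0.0018, g' = -0.209 → ψ = 0.609
Converged at ψ = 0.609.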